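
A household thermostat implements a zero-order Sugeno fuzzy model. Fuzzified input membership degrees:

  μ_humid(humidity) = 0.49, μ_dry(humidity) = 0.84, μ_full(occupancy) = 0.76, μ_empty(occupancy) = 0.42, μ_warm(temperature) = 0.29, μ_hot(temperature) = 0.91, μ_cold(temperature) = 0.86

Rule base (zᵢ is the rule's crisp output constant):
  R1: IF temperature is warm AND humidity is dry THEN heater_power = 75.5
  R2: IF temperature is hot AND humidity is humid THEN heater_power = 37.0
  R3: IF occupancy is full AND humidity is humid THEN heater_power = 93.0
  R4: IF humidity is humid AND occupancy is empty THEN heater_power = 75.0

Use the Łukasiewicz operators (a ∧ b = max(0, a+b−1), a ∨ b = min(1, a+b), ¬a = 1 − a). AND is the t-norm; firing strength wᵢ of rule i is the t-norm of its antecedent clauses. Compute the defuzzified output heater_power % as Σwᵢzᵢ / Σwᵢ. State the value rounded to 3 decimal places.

R1 (z=75.5): warm=0.29, dry=0.84; AND[max(0, a+b−1)] → w = 0.13
R2 (z=37.0): hot=0.91, humid=0.49; AND[max(0, a+b−1)] → w = 0.40
R3 (z=93.0): full=0.76, humid=0.49; AND[max(0, a+b−1)] → w = 0.25
R4 (z=75.0): humid=0.49, empty=0.42; AND[max(0, a+b−1)] → w = 0.00
Weighted average = (0.13·75.5 + 0.40·37.0 + 0.25·93.0 + 0.00·75.0) / (0.13 + 0.40 + 0.25 + 0.00)
  = 47.8650 / 0.7800 = 61.365

61.365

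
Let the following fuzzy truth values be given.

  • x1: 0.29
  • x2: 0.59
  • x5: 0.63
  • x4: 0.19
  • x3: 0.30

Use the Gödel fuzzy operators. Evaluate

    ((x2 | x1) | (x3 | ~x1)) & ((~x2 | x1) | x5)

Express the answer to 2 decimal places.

0.63

x2 | x1 = max(a, b) on (0.59, 0.29) = 0.59
~x1 = 1 − 0.29 = 0.71
x3 | ~x1 = max(a, b) on (0.30, 0.71) = 0.71
(x2 | x1) | (x3 | ~x1) = max(a, b) on (0.59, 0.71) = 0.71
~x2 = 1 − 0.59 = 0.41
~x2 | x1 = max(a, b) on (0.41, 0.29) = 0.41
(~x2 | x1) | x5 = max(a, b) on (0.41, 0.63) = 0.63
((x2 | x1) | (x3 | ~x1)) & ((~x2 | x1) | x5) = min(a, b) on (0.71, 0.63) = 0.63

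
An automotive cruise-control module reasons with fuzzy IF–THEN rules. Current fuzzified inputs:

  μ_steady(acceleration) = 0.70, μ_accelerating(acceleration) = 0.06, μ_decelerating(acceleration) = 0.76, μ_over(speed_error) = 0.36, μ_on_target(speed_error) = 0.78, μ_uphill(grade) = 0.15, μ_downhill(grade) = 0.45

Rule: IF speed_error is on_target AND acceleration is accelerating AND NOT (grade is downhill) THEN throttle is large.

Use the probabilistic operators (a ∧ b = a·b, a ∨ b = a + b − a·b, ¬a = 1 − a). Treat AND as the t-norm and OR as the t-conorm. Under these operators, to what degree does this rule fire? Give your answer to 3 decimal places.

0.026

firing strength: on_target=0.78, accelerating=0.06, ¬downhill=1−0.45=0.55; AND[a·b] → w = 0.0257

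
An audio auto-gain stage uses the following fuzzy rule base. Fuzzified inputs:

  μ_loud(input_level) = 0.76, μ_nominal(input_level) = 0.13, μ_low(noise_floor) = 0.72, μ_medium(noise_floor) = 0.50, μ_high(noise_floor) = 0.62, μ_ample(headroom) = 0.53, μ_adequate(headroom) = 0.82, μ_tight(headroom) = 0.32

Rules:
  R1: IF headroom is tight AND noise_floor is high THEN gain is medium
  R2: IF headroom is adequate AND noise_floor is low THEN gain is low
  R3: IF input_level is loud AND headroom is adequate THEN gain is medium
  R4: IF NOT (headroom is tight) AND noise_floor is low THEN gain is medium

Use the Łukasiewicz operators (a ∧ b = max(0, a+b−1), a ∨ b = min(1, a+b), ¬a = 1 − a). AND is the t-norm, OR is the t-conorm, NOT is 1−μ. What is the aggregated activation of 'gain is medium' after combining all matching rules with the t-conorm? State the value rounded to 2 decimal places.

0.98

R1: tight=0.32, high=0.62; AND[max(0, a+b−1)] → w = 0.00
R2: adequate=0.82, low=0.72; AND[max(0, a+b−1)] → w = 0.54
R3: loud=0.76, adequate=0.82; AND[max(0, a+b−1)] → w = 0.58
R4: ¬tight=1−0.32=0.68, low=0.72; AND[max(0, a+b−1)] → w = 0.40
Rules with consequent 'medium': {R1, R3, R4} → strengths 0.00, 0.58, 0.40
Aggregate via t-conorm [min(1, a+b)]: 0.98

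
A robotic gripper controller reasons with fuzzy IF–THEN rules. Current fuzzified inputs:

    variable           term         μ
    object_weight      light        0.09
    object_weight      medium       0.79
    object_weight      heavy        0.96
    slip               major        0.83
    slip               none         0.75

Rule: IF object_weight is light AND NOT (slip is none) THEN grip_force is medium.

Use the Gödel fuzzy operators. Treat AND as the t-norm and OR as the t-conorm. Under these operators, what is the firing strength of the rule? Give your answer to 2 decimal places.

firing strength: light=0.09, ¬none=1−0.75=0.25; AND[min(a, b)] → w = 0.09

0.09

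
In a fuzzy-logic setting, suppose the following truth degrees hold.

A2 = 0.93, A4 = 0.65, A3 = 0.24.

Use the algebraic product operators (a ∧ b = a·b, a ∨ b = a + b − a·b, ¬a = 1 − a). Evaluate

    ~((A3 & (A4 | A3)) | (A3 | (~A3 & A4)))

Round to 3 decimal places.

A4 | A3 = a + b − a·b on (0.6500, 0.2400) = 0.7340
A3 & (A4 | A3) = a·b on (0.2400, 0.7340) = 0.1762
~A3 = 1 − 0.2400 = 0.7600
~A3 & A4 = a·b on (0.7600, 0.6500) = 0.4940
A3 | (~A3 & A4) = a + b − a·b on (0.2400, 0.4940) = 0.6154
(A3 & (A4 | A3)) | (A3 | (~A3 & A4)) = a + b − a·b on (0.1762, 0.6154) = 0.6832
~((A3 & (A4 | A3)) | (A3 | (~A3 & A4))) = 1 − 0.6832 = 0.3168

0.317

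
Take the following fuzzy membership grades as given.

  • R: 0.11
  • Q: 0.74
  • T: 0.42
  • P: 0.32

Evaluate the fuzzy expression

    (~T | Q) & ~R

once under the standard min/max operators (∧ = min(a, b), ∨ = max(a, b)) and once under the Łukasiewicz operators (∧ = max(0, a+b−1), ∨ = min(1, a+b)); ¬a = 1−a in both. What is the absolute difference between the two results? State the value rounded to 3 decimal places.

0.150

Under standard min/max:
  ~T = 1 − 0.42 = 0.58
  ~T | Q = max(a, b) on (0.58, 0.74) = 0.74
  ~R = 1 − 0.11 = 0.89
  (~T | Q) & ~R = min(a, b) on (0.74, 0.89) = 0.74
  → value = 0.7400
Under Łukasiewicz:
  ~T = 1 − 0.42 = 0.58
  ~T | Q = min(1, a+b) on (0.58, 0.74) = 1.00
  ~R = 1 − 0.11 = 0.89
  (~T | Q) & ~R = max(0, a+b−1) on (1.00, 0.89) = 0.89
  → value = 0.8900
|0.7400 − 0.8900| = 0.150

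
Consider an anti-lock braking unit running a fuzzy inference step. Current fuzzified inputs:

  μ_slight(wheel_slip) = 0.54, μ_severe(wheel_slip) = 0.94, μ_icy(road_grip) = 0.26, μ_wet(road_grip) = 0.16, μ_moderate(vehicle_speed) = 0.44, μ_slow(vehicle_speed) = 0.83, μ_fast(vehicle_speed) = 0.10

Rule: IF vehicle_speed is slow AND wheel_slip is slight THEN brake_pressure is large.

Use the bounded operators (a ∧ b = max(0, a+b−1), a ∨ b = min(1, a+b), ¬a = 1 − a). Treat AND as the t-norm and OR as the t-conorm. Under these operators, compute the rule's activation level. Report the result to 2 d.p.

firing strength: slow=0.83, slight=0.54; AND[max(0, a+b−1)] → w = 0.37

0.37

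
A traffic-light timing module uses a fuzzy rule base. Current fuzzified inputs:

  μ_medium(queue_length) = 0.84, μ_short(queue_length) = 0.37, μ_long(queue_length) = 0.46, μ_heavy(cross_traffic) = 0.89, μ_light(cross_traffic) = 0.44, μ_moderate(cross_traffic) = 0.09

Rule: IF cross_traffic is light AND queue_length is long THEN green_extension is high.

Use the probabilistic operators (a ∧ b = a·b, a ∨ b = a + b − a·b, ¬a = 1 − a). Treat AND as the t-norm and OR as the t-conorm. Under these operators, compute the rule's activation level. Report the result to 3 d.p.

0.202

firing strength: light=0.44, long=0.46; AND[a·b] → w = 0.2024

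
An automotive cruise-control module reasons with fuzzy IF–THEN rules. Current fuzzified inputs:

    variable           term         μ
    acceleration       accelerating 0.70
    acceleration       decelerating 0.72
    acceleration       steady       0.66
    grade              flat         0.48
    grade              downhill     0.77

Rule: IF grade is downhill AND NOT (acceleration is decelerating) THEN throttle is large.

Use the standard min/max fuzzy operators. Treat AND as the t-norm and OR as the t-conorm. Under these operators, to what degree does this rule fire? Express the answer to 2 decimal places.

firing strength: downhill=0.77, ¬decelerating=1−0.72=0.28; AND[min(a, b)] → w = 0.28

0.28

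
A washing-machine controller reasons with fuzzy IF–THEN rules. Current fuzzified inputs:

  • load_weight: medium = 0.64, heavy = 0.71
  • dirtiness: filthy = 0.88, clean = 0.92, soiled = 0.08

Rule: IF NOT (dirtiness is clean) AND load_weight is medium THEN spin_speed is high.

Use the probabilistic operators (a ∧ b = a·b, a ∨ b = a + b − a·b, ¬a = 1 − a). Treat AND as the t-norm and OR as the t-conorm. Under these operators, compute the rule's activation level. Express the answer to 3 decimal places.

0.051

firing strength: ¬clean=1−0.92=0.08, medium=0.64; AND[a·b] → w = 0.0512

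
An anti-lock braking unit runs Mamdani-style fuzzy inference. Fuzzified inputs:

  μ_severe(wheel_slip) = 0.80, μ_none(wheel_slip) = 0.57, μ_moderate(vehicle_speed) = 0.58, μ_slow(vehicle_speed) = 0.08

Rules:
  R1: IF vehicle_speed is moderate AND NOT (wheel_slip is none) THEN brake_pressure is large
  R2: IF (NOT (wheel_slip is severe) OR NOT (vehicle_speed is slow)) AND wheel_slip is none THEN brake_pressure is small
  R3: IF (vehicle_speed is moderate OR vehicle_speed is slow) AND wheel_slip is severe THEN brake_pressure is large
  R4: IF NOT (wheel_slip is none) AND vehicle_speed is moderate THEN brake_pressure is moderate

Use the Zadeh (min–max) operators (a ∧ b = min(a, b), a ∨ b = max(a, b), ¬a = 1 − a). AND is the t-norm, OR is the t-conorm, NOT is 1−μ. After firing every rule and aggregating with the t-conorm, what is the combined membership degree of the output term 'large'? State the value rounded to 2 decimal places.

R1: moderate=0.58, ¬none=1−0.57=0.43; AND[min(a, b)] → w = 0.43
R2: (¬severe=1−0.80=0.20 OR ¬slow=1−0.08=0.92) = 0.92; AND[min(a, b)] with none=0.57 → w = 0.57
R3: (moderate=0.58 OR slow=0.08) = 0.58; AND[min(a, b)] with severe=0.80 → w = 0.58
R4: ¬none=1−0.57=0.43, moderate=0.58; AND[min(a, b)] → w = 0.43
Rules with consequent 'large': {R1, R3} → strengths 0.43, 0.58
Aggregate via t-conorm [max(a, b)]: 0.58

0.58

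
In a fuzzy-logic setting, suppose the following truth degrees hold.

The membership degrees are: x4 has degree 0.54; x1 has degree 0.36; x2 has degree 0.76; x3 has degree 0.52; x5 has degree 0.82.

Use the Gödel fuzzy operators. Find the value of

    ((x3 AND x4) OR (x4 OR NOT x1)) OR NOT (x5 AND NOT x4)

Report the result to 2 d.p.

0.64

x3 AND x4 = min(a, b) on (0.52, 0.54) = 0.52
NOT x1 = 1 − 0.36 = 0.64
x4 OR NOT x1 = max(a, b) on (0.54, 0.64) = 0.64
(x3 AND x4) OR (x4 OR NOT x1) = max(a, b) on (0.52, 0.64) = 0.64
NOT x4 = 1 − 0.54 = 0.46
x5 AND NOT x4 = min(a, b) on (0.82, 0.46) = 0.46
NOT (x5 AND NOT x4) = 1 − 0.46 = 0.54
((x3 AND x4) OR (x4 OR NOT x1)) OR NOT (x5 AND NOT x4) = max(a, b) on (0.64, 0.54) = 0.64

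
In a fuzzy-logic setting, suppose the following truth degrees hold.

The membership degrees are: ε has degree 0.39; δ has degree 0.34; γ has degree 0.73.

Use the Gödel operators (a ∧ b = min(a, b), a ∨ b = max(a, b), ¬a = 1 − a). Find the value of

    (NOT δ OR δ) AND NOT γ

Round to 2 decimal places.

NOT δ = 1 − 0.34 = 0.66
NOT δ OR δ = max(a, b) on (0.66, 0.34) = 0.66
NOT γ = 1 − 0.73 = 0.27
(NOT δ OR δ) AND NOT γ = min(a, b) on (0.66, 0.27) = 0.27

0.27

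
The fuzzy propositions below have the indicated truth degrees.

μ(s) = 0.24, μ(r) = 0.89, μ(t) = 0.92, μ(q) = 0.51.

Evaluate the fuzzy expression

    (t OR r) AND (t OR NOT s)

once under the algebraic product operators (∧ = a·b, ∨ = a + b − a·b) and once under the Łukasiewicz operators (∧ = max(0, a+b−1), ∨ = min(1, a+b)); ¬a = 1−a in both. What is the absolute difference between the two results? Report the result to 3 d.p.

0.028

Under algebraic product:
  t OR r = a + b − a·b on (0.9200, 0.8900) = 0.9912
  NOT s = 1 − 0.2400 = 0.7600
  t OR NOT s = a + b − a·b on (0.9200, 0.7600) = 0.9808
  (t OR r) AND (t OR NOT s) = a·b on (0.9912, 0.9808) = 0.9722
  → value = 0.9722
Under Łukasiewicz:
  t OR r = min(1, a+b) on (0.92, 0.89) = 1.00
  NOT s = 1 − 0.24 = 0.76
  t OR NOT s = min(1, a+b) on (0.92, 0.76) = 1.00
  (t OR r) AND (t OR NOT s) = max(0, a+b−1) on (1.00, 1.00) = 1.00
  → value = 1.0000
|0.9722 − 1.0000| = 0.028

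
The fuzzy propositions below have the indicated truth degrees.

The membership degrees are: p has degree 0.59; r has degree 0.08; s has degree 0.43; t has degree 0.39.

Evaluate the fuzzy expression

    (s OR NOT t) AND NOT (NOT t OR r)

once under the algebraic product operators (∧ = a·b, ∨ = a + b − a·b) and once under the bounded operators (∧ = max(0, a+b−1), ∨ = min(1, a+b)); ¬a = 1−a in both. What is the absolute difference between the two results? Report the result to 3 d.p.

0.031

Under algebraic product:
  NOT t = 1 − 0.3900 = 0.6100
  s OR NOT t = a + b − a·b on (0.4300, 0.6100) = 0.7777
  NOT t = 1 − 0.3900 = 0.6100
  NOT t OR r = a + b − a·b on (0.6100, 0.0800) = 0.6412
  NOT (NOT t OR r) = 1 − 0.6412 = 0.3588
  (s OR NOT t) AND NOT (NOT t OR r) = a·b on (0.7777, 0.3588) = 0.2790
  → value = 0.2790
Under bounded:
  NOT t = 1 − 0.39 = 0.61
  s OR NOT t = min(1, a+b) on (0.43, 0.61) = 1.00
  NOT t = 1 − 0.39 = 0.61
  NOT t OR r = min(1, a+b) on (0.61, 0.08) = 0.69
  NOT (NOT t OR r) = 1 − 0.69 = 0.31
  (s OR NOT t) AND NOT (NOT t OR r) = max(0, a+b−1) on (1.00, 0.31) = 0.31
  → value = 0.3100
|0.2790 − 0.3100| = 0.031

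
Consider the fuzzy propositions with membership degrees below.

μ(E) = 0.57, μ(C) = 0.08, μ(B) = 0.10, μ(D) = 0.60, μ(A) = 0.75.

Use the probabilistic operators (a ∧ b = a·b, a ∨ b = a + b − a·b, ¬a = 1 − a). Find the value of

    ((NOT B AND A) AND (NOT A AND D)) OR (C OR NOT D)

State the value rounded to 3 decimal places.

0.504

NOT B = 1 − 0.1000 = 0.9000
NOT B AND A = a·b on (0.9000, 0.7500) = 0.6750
NOT A = 1 − 0.7500 = 0.2500
NOT A AND D = a·b on (0.2500, 0.6000) = 0.1500
(NOT B AND A) AND (NOT A AND D) = a·b on (0.6750, 0.1500) = 0.1013
NOT D = 1 − 0.6000 = 0.4000
C OR NOT D = a + b − a·b on (0.0800, 0.4000) = 0.4480
((NOT B AND A) AND (NOT A AND D)) OR (C OR NOT D) = a + b − a·b on (0.1013, 0.4480) = 0.5039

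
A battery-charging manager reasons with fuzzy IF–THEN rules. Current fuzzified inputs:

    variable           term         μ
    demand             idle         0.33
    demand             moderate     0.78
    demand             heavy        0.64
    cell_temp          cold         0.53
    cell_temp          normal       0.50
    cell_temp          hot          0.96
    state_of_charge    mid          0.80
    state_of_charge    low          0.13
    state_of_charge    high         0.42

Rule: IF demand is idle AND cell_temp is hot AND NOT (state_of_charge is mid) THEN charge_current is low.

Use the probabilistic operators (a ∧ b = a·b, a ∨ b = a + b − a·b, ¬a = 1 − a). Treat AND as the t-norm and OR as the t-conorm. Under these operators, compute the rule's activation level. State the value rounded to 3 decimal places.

firing strength: idle=0.33, hot=0.96, ¬mid=1−0.80=0.20; AND[a·b] → w = 0.0634

0.063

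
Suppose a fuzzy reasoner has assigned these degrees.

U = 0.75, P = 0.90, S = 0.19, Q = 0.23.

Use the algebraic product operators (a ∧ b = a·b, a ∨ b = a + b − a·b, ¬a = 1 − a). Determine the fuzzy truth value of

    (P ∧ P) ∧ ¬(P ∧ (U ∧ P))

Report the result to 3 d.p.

0.318

P ∧ P = a·b on (0.9000, 0.9000) = 0.8100
U ∧ P = a·b on (0.7500, 0.9000) = 0.6750
P ∧ (U ∧ P) = a·b on (0.9000, 0.6750) = 0.6075
¬(P ∧ (U ∧ P)) = 1 − 0.6075 = 0.3925
(P ∧ P) ∧ ¬(P ∧ (U ∧ P)) = a·b on (0.8100, 0.3925) = 0.3179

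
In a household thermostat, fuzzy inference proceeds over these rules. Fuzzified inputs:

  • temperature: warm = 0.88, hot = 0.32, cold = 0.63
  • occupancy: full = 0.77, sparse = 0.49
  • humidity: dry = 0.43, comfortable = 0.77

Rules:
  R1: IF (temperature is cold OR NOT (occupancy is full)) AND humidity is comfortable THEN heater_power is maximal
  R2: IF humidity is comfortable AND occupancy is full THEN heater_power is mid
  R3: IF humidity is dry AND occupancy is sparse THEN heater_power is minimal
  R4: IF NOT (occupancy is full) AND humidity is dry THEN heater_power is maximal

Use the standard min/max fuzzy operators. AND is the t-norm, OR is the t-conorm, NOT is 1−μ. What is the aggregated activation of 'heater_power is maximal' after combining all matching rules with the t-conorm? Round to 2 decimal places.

R1: (cold=0.63 OR ¬full=1−0.77=0.23) = 0.63; AND[min(a, b)] with comfortable=0.77 → w = 0.63
R2: comfortable=0.77, full=0.77; AND[min(a, b)] → w = 0.77
R3: dry=0.43, sparse=0.49; AND[min(a, b)] → w = 0.43
R4: ¬full=1−0.77=0.23, dry=0.43; AND[min(a, b)] → w = 0.23
Rules with consequent 'maximal': {R1, R4} → strengths 0.63, 0.23
Aggregate via t-conorm [max(a, b)]: 0.63

0.63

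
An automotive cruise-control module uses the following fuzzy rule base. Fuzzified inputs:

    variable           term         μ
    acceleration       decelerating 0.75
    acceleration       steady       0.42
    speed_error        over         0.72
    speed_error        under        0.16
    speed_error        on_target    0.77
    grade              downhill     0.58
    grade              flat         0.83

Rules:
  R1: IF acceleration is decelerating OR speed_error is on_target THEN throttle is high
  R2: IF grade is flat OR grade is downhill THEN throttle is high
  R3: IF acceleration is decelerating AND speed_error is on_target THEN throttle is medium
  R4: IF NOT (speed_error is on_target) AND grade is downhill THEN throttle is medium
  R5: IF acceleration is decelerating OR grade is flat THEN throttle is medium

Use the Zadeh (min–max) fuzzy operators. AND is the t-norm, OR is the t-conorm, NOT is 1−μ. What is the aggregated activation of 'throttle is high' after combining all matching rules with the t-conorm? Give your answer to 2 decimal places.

R1: decelerating=0.75, on_target=0.77; OR[max(a, b)] → w = 0.77
R2: flat=0.83, downhill=0.58; OR[max(a, b)] → w = 0.83
R3: decelerating=0.75, on_target=0.77; AND[min(a, b)] → w = 0.75
R4: ¬on_target=1−0.77=0.23, downhill=0.58; AND[min(a, b)] → w = 0.23
R5: decelerating=0.75, flat=0.83; OR[max(a, b)] → w = 0.83
Rules with consequent 'high': {R1, R2} → strengths 0.77, 0.83
Aggregate via t-conorm [max(a, b)]: 0.83

0.83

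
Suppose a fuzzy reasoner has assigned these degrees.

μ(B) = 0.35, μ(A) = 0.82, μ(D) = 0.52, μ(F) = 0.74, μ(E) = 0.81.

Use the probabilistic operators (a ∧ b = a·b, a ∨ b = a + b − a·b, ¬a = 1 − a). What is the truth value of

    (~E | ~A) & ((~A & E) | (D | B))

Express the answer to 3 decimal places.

~E = 1 − 0.8100 = 0.1900
~A = 1 − 0.8200 = 0.1800
~E | ~A = a + b − a·b on (0.1900, 0.1800) = 0.3358
~A = 1 − 0.8200 = 0.1800
~A & E = a·b on (0.1800, 0.8100) = 0.1458
D | B = a + b − a·b on (0.5200, 0.3500) = 0.6880
(~A & E) | (D | B) = a + b − a·b on (0.1458, 0.6880) = 0.7335
(~E | ~A) & ((~A & E) | (D | B)) = a·b on (0.3358, 0.7335) = 0.2463

0.246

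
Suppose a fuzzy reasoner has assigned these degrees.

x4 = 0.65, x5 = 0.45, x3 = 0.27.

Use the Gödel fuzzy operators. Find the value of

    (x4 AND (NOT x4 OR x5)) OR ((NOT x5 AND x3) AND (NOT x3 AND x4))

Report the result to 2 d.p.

0.45

NOT x4 = 1 − 0.65 = 0.35
NOT x4 OR x5 = max(a, b) on (0.35, 0.45) = 0.45
x4 AND (NOT x4 OR x5) = min(a, b) on (0.65, 0.45) = 0.45
NOT x5 = 1 − 0.45 = 0.55
NOT x5 AND x3 = min(a, b) on (0.55, 0.27) = 0.27
NOT x3 = 1 − 0.27 = 0.73
NOT x3 AND x4 = min(a, b) on (0.73, 0.65) = 0.65
(NOT x5 AND x3) AND (NOT x3 AND x4) = min(a, b) on (0.27, 0.65) = 0.27
(x4 AND (NOT x4 OR x5)) OR ((NOT x5 AND x3) AND (NOT x3 AND x4)) = max(a, b) on (0.45, 0.27) = 0.45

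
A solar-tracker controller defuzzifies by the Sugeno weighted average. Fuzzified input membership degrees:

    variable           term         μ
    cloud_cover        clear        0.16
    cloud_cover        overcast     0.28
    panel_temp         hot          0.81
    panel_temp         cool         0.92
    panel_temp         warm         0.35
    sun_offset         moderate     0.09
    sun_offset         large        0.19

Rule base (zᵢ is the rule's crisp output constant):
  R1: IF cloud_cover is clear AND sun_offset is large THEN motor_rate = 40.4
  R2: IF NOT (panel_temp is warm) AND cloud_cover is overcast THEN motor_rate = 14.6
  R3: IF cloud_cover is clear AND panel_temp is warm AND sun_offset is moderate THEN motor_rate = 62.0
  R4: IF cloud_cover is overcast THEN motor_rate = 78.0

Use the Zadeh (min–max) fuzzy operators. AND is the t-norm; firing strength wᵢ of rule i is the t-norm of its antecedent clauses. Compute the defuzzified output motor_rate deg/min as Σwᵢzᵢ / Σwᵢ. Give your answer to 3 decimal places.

R1 (z=40.4): clear=0.16, large=0.19; AND[min(a, b)] → w = 0.16
R2 (z=14.6): ¬warm=1−0.35=0.65, overcast=0.28; AND[min(a, b)] → w = 0.28
R3 (z=62.0): clear=0.16, warm=0.35, moderate=0.09; AND[min(a, b)] → w = 0.09
R4 (z=78.0): overcast=0.28 → w = 0.28
Weighted average = (0.16·40.4 + 0.28·14.6 + 0.09·62.0 + 0.28·78.0) / (0.16 + 0.28 + 0.09 + 0.28)
  = 37.9720 / 0.8100 = 46.879

46.879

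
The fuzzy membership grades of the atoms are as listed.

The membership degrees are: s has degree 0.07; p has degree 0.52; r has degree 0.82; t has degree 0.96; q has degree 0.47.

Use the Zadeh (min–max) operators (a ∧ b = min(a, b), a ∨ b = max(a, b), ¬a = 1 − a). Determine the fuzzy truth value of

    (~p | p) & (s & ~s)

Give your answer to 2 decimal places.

~p = 1 − 0.52 = 0.48
~p | p = max(a, b) on (0.48, 0.52) = 0.52
~s = 1 − 0.07 = 0.93
s & ~s = min(a, b) on (0.07, 0.93) = 0.07
(~p | p) & (s & ~s) = min(a, b) on (0.52, 0.07) = 0.07

0.07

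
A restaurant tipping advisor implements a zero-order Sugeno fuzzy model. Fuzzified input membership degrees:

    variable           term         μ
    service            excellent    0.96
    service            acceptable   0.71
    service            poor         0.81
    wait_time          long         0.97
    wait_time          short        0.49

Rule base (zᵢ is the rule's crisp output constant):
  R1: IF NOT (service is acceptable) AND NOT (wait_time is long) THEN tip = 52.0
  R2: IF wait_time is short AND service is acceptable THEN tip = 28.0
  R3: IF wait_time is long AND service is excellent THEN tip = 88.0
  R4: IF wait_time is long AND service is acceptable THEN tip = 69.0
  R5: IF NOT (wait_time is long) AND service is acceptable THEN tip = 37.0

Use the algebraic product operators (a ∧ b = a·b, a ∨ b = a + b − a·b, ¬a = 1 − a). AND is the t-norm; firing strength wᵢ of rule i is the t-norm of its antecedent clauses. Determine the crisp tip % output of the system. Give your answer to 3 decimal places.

70.301

R1 (z=52.0): ¬acceptable=1−0.71=0.29, ¬long=1−0.97=0.03; AND[a·b] → w = 0.0087
R2 (z=28.0): short=0.49, acceptable=0.71; AND[a·b] → w = 0.3479
R3 (z=88.0): long=0.97, excellent=0.96; AND[a·b] → w = 0.9312
R4 (z=69.0): long=0.97, acceptable=0.71; AND[a·b] → w = 0.6887
R5 (z=37.0): ¬long=1−0.97=0.03, acceptable=0.71; AND[a·b] → w = 0.0213
Weighted average = (0.0087·52.0 + 0.3479·28.0 + 0.9312·88.0 + 0.6887·69.0 + 0.0213·37.0) / (0.0087 + 0.3479 + 0.9312 + 0.6887 + 0.0213)
  = 140.4476 / 1.9978 = 70.301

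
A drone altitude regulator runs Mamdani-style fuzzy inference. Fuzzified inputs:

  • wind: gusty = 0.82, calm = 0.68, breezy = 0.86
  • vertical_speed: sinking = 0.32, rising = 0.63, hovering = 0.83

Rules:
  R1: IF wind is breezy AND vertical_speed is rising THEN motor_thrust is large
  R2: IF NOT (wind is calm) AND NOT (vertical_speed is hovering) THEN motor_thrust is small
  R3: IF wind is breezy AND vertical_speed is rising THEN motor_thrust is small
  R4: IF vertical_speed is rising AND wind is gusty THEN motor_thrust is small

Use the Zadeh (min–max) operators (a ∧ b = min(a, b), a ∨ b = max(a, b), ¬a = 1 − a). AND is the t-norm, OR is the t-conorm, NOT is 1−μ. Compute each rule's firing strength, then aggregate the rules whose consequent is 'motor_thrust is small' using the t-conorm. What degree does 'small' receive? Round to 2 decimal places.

R1: breezy=0.86, rising=0.63; AND[min(a, b)] → w = 0.63
R2: ¬calm=1−0.68=0.32, ¬hovering=1−0.83=0.17; AND[min(a, b)] → w = 0.17
R3: breezy=0.86, rising=0.63; AND[min(a, b)] → w = 0.63
R4: rising=0.63, gusty=0.82; AND[min(a, b)] → w = 0.63
Rules with consequent 'small': {R2, R3, R4} → strengths 0.17, 0.63, 0.63
Aggregate via t-conorm [max(a, b)]: 0.63

0.63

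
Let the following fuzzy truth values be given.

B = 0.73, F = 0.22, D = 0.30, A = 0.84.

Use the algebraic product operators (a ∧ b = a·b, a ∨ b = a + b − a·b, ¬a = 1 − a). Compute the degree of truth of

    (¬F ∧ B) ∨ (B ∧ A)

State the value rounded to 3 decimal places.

¬F = 1 − 0.2200 = 0.7800
¬F ∧ B = a·b on (0.7800, 0.7300) = 0.5694
B ∧ A = a·b on (0.7300, 0.8400) = 0.6132
(¬F ∧ B) ∨ (B ∧ A) = a + b − a·b on (0.5694, 0.6132) = 0.8334

0.833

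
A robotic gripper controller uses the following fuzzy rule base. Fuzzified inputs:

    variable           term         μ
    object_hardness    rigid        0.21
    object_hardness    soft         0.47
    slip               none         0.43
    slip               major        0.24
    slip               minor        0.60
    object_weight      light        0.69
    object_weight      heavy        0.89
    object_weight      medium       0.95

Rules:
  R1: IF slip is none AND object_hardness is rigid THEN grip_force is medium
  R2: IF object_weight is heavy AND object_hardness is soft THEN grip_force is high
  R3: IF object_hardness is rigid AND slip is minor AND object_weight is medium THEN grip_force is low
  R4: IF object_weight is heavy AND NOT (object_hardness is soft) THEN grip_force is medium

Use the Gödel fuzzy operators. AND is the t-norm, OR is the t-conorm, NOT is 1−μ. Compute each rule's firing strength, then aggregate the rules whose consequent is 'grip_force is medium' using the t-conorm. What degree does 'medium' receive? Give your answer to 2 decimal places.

R1: none=0.43, rigid=0.21; AND[min(a, b)] → w = 0.21
R2: heavy=0.89, soft=0.47; AND[min(a, b)] → w = 0.47
R3: rigid=0.21, minor=0.60, medium=0.95; AND[min(a, b)] → w = 0.21
R4: heavy=0.89, ¬soft=1−0.47=0.53; AND[min(a, b)] → w = 0.53
Rules with consequent 'medium': {R1, R4} → strengths 0.21, 0.53
Aggregate via t-conorm [max(a, b)]: 0.53

0.53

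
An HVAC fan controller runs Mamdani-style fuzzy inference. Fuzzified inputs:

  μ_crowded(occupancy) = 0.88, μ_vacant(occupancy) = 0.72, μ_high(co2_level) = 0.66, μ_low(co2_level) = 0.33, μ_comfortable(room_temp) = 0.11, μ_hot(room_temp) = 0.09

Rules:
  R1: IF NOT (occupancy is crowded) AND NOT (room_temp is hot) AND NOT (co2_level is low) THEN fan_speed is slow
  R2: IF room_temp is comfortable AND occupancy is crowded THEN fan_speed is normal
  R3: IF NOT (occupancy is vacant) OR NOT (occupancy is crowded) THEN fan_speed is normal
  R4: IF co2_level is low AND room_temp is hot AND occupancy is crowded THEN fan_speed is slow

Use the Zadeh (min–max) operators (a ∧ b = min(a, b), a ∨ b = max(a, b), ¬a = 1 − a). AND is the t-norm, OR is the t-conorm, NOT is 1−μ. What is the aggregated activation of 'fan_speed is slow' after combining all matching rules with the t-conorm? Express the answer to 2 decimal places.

R1: ¬crowded=1−0.88=0.12, ¬hot=1−0.09=0.91, ¬low=1−0.33=0.67; AND[min(a, b)] → w = 0.12
R2: comfortable=0.11, crowded=0.88; AND[min(a, b)] → w = 0.11
R3: ¬vacant=1−0.72=0.28, ¬crowded=1−0.88=0.12; OR[max(a, b)] → w = 0.28
R4: low=0.33, hot=0.09, crowded=0.88; AND[min(a, b)] → w = 0.09
Rules with consequent 'slow': {R1, R4} → strengths 0.12, 0.09
Aggregate via t-conorm [max(a, b)]: 0.12

0.12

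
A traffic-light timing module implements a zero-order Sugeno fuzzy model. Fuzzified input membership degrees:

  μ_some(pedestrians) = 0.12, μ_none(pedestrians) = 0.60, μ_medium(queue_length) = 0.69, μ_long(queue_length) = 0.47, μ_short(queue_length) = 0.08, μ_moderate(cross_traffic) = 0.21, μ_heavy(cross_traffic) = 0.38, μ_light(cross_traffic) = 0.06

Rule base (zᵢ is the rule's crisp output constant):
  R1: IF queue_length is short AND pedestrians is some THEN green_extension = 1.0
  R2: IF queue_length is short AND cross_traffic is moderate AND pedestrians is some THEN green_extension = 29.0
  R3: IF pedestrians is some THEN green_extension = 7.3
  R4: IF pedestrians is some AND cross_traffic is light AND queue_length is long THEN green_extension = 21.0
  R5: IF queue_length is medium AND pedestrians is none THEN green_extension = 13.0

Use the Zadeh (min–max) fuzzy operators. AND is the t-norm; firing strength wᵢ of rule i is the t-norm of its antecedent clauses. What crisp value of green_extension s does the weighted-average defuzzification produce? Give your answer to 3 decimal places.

R1 (z=1.0): short=0.08, some=0.12; AND[min(a, b)] → w = 0.08
R2 (z=29.0): short=0.08, moderate=0.21, some=0.12; AND[min(a, b)] → w = 0.08
R3 (z=7.3): some=0.12 → w = 0.12
R4 (z=21.0): some=0.12, light=0.06, long=0.47; AND[min(a, b)] → w = 0.06
R5 (z=13.0): medium=0.69, none=0.60; AND[min(a, b)] → w = 0.60
Weighted average = (0.08·1.0 + 0.08·29.0 + 0.12·7.3 + 0.06·21.0 + 0.60·13.0) / (0.08 + 0.08 + 0.12 + 0.06 + 0.60)
  = 12.3360 / 0.9400 = 13.123

13.123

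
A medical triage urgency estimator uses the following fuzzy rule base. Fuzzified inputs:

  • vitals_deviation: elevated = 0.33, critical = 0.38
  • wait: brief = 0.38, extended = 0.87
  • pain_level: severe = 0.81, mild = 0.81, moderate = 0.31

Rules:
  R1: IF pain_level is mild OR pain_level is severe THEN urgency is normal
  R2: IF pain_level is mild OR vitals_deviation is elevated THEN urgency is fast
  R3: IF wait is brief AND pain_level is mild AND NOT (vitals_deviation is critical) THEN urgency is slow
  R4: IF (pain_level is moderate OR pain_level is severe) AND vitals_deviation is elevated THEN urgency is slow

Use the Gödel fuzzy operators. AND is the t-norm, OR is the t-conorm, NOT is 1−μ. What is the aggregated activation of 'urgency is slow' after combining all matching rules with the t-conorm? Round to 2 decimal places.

R1: mild=0.81, severe=0.81; OR[max(a, b)] → w = 0.81
R2: mild=0.81, elevated=0.33; OR[max(a, b)] → w = 0.81
R3: brief=0.38, mild=0.81, ¬critical=1−0.38=0.62; AND[min(a, b)] → w = 0.38
R4: (moderate=0.31 OR severe=0.81) = 0.81; AND[min(a, b)] with elevated=0.33 → w = 0.33
Rules with consequent 'slow': {R3, R4} → strengths 0.38, 0.33
Aggregate via t-conorm [max(a, b)]: 0.38

0.38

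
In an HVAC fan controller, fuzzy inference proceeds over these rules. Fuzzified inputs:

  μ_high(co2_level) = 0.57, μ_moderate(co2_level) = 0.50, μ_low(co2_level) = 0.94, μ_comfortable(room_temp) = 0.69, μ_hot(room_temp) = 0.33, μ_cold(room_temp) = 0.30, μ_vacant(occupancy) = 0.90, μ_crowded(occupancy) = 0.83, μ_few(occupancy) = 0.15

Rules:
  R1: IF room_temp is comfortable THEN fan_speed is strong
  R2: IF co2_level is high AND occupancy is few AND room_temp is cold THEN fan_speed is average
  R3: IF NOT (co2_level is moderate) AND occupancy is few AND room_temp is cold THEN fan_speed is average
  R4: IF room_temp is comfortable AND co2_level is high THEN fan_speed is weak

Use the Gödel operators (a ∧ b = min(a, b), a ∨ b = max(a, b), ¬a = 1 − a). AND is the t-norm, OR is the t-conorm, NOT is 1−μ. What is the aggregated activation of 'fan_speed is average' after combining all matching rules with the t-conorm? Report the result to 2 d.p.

0.15

R1: comfortable=0.69 → w = 0.69
R2: high=0.57, few=0.15, cold=0.30; AND[min(a, b)] → w = 0.15
R3: ¬moderate=1−0.50=0.50, few=0.15, cold=0.30; AND[min(a, b)] → w = 0.15
R4: comfortable=0.69, high=0.57; AND[min(a, b)] → w = 0.57
Rules with consequent 'average': {R2, R3} → strengths 0.15, 0.15
Aggregate via t-conorm [max(a, b)]: 0.15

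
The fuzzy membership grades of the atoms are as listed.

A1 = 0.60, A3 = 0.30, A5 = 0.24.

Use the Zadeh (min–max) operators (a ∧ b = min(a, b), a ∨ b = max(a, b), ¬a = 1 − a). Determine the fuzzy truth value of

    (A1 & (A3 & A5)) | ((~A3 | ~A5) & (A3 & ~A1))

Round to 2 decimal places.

0.30

A3 & A5 = min(a, b) on (0.30, 0.24) = 0.24
A1 & (A3 & A5) = min(a, b) on (0.60, 0.24) = 0.24
~A3 = 1 − 0.30 = 0.70
~A5 = 1 − 0.24 = 0.76
~A3 | ~A5 = max(a, b) on (0.70, 0.76) = 0.76
~A1 = 1 − 0.60 = 0.40
A3 & ~A1 = min(a, b) on (0.30, 0.40) = 0.30
(~A3 | ~A5) & (A3 & ~A1) = min(a, b) on (0.76, 0.30) = 0.30
(A1 & (A3 & A5)) | ((~A3 | ~A5) & (A3 & ~A1)) = max(a, b) on (0.24, 0.30) = 0.30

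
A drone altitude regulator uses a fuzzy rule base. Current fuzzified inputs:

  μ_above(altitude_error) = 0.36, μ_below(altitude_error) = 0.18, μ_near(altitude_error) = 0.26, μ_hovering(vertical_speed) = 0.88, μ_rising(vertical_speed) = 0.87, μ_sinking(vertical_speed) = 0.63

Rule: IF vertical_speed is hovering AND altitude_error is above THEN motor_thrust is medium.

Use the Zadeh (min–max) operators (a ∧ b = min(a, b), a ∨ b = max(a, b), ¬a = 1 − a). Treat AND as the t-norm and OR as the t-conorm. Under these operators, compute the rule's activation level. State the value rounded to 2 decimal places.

0.36

firing strength: hovering=0.88, above=0.36; AND[min(a, b)] → w = 0.36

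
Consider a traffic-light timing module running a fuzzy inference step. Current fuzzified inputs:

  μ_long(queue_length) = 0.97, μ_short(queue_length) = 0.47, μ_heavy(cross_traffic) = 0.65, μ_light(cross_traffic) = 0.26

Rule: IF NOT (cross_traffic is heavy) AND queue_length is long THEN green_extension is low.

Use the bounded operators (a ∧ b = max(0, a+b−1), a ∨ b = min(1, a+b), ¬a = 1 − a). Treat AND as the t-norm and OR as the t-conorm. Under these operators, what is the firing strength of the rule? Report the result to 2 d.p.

firing strength: ¬heavy=1−0.65=0.35, long=0.97; AND[max(0, a+b−1)] → w = 0.32

0.32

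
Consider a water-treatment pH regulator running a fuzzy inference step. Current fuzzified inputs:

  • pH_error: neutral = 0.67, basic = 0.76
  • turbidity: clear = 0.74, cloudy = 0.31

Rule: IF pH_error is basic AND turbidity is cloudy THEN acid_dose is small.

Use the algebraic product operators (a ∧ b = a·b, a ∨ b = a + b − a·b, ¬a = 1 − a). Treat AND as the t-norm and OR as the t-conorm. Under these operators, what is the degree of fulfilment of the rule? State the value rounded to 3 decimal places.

0.236

firing strength: basic=0.76, cloudy=0.31; AND[a·b] → w = 0.2356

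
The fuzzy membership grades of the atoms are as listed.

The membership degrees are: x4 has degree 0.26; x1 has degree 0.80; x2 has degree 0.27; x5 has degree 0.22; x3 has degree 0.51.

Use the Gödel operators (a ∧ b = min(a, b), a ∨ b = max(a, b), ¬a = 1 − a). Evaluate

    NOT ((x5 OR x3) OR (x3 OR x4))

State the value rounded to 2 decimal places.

0.49

x5 OR x3 = max(a, b) on (0.22, 0.51) = 0.51
x3 OR x4 = max(a, b) on (0.51, 0.26) = 0.51
(x5 OR x3) OR (x3 OR x4) = max(a, b) on (0.51, 0.51) = 0.51
NOT ((x5 OR x3) OR (x3 OR x4)) = 1 − 0.51 = 0.49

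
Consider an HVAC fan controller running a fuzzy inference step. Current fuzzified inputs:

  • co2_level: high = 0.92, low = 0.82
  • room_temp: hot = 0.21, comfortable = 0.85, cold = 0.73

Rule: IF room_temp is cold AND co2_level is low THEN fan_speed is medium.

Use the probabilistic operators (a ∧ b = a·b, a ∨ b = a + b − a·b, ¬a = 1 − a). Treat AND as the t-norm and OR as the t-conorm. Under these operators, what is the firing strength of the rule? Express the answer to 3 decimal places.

firing strength: cold=0.73, low=0.82; AND[a·b] → w = 0.5986

0.599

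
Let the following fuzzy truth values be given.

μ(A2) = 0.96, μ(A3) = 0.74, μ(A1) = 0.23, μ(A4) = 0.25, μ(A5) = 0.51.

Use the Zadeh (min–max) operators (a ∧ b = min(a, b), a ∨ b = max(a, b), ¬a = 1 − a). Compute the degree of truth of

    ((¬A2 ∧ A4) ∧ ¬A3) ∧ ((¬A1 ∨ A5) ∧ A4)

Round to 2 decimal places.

¬A2 = 1 − 0.96 = 0.04
¬A2 ∧ A4 = min(a, b) on (0.04, 0.25) = 0.04
¬A3 = 1 − 0.74 = 0.26
(¬A2 ∧ A4) ∧ ¬A3 = min(a, b) on (0.04, 0.26) = 0.04
¬A1 = 1 − 0.23 = 0.77
¬A1 ∨ A5 = max(a, b) on (0.77, 0.51) = 0.77
(¬A1 ∨ A5) ∧ A4 = min(a, b) on (0.77, 0.25) = 0.25
((¬A2 ∧ A4) ∧ ¬A3) ∧ ((¬A1 ∨ A5) ∧ A4) = min(a, b) on (0.04, 0.25) = 0.04

0.04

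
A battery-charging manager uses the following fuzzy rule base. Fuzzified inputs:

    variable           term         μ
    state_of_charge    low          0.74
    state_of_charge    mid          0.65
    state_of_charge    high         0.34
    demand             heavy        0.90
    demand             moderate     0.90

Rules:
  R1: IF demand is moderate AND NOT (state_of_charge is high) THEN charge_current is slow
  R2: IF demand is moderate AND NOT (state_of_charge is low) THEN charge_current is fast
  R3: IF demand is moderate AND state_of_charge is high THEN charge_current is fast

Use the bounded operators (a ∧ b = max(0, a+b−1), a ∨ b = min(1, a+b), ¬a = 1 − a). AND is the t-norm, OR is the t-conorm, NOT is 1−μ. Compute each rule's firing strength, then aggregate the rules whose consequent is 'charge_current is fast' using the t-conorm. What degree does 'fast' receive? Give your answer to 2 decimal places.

0.40

R1: moderate=0.90, ¬high=1−0.34=0.66; AND[max(0, a+b−1)] → w = 0.56
R2: moderate=0.90, ¬low=1−0.74=0.26; AND[max(0, a+b−1)] → w = 0.16
R3: moderate=0.90, high=0.34; AND[max(0, a+b−1)] → w = 0.24
Rules with consequent 'fast': {R2, R3} → strengths 0.16, 0.24
Aggregate via t-conorm [min(1, a+b)]: 0.40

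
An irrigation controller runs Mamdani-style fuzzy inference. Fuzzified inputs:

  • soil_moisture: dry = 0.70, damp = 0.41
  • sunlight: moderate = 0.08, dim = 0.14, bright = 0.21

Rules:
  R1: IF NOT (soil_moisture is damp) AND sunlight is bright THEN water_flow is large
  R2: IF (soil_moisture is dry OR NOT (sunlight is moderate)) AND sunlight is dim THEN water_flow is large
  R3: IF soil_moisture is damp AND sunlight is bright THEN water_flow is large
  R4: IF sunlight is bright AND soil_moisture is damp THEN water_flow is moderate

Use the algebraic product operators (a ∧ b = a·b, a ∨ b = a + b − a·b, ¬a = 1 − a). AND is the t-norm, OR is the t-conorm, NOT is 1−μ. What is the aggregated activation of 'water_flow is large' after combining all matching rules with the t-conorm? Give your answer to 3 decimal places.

0.309

R1: ¬damp=1−0.41=0.59, bright=0.21; AND[a·b] → w = 0.1239
R2: (dry=0.70 OR ¬moderate=1−0.08=0.92) = 0.9760; AND[a·b] with dim=0.14 → w = 0.1366
R3: damp=0.41, bright=0.21; AND[a·b] → w = 0.0861
R4: bright=0.21, damp=0.41; AND[a·b] → w = 0.0861
Rules with consequent 'large': {R1, R2, R3} → strengths 0.1239, 0.1366, 0.0861
Aggregate via t-conorm [a + b − a·b]: 0.3087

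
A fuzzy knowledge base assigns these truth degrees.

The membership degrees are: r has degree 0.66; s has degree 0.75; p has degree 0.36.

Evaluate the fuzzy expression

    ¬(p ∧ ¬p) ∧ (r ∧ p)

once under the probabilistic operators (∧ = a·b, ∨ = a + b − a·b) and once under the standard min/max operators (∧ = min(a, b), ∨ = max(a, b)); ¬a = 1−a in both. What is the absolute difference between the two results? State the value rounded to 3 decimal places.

Under probabilistic:
  ¬p = 1 − 0.3600 = 0.6400
  p ∧ ¬p = a·b on (0.3600, 0.6400) = 0.2304
  ¬(p ∧ ¬p) = 1 − 0.2304 = 0.7696
  r ∧ p = a·b on (0.6600, 0.3600) = 0.2376
  ¬(p ∧ ¬p) ∧ (r ∧ p) = a·b on (0.7696, 0.2376) = 0.1829
  → value = 0.1829
Under standard min/max:
  ¬p = 1 − 0.36 = 0.64
  p ∧ ¬p = min(a, b) on (0.36, 0.64) = 0.36
  ¬(p ∧ ¬p) = 1 − 0.36 = 0.64
  r ∧ p = min(a, b) on (0.66, 0.36) = 0.36
  ¬(p ∧ ¬p) ∧ (r ∧ p) = min(a, b) on (0.64, 0.36) = 0.36
  → value = 0.3600
|0.1829 − 0.3600| = 0.177

0.177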